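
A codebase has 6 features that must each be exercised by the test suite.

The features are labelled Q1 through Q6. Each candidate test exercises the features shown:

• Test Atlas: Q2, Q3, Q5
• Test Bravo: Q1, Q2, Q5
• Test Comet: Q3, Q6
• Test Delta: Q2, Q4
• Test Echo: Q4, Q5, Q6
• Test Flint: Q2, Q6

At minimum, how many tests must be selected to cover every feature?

Bravo and Comet and Delta together: Bravo ∪ Comet ∪ Delta = {Q1, Q2, Q3, Q4, Q5, Q6} — every feature is covered.
Only Bravo contains Q1, so Bravo is forced; the remaining 3 features need at least 2 more tests (each remaining test adds at most 2) — so at least 3 tests are needed, and 3 is optimal.

3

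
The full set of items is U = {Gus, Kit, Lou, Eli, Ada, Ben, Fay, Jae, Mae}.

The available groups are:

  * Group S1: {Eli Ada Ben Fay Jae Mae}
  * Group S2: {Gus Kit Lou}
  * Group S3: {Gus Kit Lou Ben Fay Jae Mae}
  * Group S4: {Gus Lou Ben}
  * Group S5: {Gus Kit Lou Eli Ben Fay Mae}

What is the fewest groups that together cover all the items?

S1 and S3 together: S1 ∪ S3 = {Gus, Kit, Lou, Eli, Ada, Ben, Fay, Jae, Mae} — every item is covered.
No single group has all 9 items (the largest, S3, has 7), so 2 is optimal.

2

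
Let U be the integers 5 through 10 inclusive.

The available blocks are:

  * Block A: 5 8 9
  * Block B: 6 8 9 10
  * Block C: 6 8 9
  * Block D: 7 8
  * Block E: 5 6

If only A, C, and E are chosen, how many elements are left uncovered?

Union of A, C, E = {5, 6, 8, 9}.
Not covered: 7, 10 — 2 elements.

2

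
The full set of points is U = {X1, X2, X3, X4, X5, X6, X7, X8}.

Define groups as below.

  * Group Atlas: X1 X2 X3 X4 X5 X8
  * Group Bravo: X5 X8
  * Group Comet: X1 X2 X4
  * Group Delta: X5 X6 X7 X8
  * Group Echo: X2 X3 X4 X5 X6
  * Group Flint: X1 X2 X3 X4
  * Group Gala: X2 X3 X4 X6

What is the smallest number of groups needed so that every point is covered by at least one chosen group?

Take {Delta, Flint}. Their union is {X1, X2, X3, X4, X5, X6, X7, X8}, which is all 8 points.
No single group has all 8 points (the largest, Atlas, has 6), so 2 is optimal.

2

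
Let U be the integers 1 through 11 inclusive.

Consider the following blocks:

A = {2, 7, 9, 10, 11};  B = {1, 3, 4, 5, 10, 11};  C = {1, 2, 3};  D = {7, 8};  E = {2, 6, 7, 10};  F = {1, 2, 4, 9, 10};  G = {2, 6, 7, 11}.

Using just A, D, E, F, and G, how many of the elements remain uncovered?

Union of A, D, E, F, G = {1, 2, 4, 6, 7, 8, 9, 10, 11}.
Not covered: 3, 5 — 2 elements.

2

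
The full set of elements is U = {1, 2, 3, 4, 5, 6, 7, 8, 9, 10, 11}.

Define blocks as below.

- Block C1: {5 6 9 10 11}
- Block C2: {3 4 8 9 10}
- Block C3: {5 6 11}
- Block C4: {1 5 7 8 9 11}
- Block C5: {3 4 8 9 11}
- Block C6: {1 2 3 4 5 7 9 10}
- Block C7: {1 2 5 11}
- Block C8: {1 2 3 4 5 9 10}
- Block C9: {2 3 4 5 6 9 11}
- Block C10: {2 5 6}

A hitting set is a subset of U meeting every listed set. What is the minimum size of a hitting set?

2

H = {3, 5} meets every block (each contains at least one member of H), and |H| = 2.
The blocks C2, C7 are pairwise disjoint, so any hitting set needs a separate element for each — at least 2. Hence 2 is optimal.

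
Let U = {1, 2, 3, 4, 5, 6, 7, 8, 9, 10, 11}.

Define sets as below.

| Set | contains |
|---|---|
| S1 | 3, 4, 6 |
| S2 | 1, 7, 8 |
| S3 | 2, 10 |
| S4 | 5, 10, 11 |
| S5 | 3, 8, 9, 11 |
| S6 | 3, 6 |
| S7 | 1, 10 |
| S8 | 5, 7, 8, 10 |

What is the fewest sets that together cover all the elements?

5

S1, S3, S5, S7, and S8 cover everything between them: the union {1, 2, 3, 4, 5, 6, 7, 8, 9, 10, 11} is all of U.
No 4 of the 8 sets cover everything (all 70 combinations miss at least one element), so 5 is optimal.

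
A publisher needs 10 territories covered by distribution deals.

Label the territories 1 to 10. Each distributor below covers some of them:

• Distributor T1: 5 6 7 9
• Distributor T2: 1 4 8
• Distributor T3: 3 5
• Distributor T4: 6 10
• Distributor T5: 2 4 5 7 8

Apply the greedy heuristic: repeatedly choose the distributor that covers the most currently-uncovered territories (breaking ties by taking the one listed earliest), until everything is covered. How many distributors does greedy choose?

Greedy: pick T5 (covers 5 new) → pick T1 (covers 2 new) → pick T2 (covers 1 new) → pick T3 (covers 1 new) → pick T4 (covers 1 new). Total picks: 5.

5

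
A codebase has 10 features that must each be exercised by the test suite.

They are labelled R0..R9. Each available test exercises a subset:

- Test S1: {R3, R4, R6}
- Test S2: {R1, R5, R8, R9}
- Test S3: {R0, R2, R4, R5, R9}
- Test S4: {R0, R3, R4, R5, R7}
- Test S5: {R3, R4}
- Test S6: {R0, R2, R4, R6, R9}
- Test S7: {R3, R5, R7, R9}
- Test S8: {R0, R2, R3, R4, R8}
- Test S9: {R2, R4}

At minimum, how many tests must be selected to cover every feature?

S2 and S6 and S7 together: S2 ∪ S6 ∪ S7 = {R0, R1, R2, R3, R4, R5, R6, R7, R8, R9} — every feature is covered.
Only S2 contains R1, so S2 is forced; the remaining 6 features need at least 2 more tests (each remaining test adds at most 4) — so at least 3 tests are needed, and 3 is optimal.

3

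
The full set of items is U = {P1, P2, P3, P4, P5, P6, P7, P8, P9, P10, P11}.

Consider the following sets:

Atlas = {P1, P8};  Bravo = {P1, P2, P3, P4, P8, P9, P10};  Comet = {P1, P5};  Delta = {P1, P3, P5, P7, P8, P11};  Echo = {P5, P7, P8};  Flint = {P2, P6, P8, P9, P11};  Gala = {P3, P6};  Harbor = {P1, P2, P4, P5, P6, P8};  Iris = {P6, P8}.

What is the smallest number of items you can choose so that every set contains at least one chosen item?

H = {P5, P6, P8} meets every set (each contains at least one member of H), and |H| = 3.
No choice of 2 items meets every set, so 3 is the minimum.

3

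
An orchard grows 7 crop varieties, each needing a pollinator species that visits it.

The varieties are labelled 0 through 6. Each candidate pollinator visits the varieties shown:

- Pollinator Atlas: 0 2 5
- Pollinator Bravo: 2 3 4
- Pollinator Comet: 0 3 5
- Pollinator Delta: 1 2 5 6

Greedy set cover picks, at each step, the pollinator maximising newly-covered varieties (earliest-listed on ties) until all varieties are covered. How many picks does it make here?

3

Greedy: pick Delta (covers 4 new) → pick Bravo (covers 2 new) → pick Atlas (covers 1 new). Total picks: 3.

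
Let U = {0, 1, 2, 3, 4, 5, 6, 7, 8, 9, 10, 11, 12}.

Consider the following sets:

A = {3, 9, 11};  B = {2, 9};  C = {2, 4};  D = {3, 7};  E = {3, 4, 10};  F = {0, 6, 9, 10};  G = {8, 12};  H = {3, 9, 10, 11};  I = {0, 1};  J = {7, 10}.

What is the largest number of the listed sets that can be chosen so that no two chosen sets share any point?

5

A, C, G, I, J are pairwise disjoint (A={3,9,11}; C={2,4}; G={8,12}; I={0,1}; J={7,10}).
Every remaining set overlaps one of these, and no 6 of the listed sets are pairwise disjoint, so 5 is the maximum.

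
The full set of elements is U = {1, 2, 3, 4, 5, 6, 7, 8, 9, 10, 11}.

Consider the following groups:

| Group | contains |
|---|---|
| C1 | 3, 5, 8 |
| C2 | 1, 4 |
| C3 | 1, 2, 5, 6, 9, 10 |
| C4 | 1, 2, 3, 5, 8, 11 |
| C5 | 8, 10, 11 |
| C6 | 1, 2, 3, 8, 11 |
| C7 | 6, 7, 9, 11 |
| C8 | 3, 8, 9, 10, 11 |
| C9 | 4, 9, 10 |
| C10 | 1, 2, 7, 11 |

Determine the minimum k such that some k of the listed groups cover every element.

3

C4, C7, and C9 cover everything between them: the union {1, 2, 3, 4, 5, 6, 7, 8, 9, 10, 11} is all of U.
No 2 of the 10 groups cover everything (all 45 combinations miss at least one element), so 3 is optimal.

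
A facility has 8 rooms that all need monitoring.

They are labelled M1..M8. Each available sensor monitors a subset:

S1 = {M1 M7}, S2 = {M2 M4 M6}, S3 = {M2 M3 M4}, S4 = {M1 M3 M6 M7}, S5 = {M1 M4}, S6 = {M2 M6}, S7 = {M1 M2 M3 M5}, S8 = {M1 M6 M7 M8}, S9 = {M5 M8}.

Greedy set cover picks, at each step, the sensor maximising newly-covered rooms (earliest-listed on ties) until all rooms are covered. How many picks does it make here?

Greedy: pick S4 (covers 4 new) → pick S2 (covers 2 new) → pick S9 (covers 2 new). Total picks: 3.

3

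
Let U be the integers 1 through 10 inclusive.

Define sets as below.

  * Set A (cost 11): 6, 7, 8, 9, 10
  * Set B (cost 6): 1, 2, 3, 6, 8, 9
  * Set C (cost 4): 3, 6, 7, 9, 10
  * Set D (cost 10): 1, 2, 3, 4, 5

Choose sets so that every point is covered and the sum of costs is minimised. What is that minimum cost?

B, C, D together cover every point (B ∪ C ∪ D = {1, 2, 3, 4, 5, 6, 7, 8, 9, 10}); total cost 6 + 4 + 10 = 20.
No covering selection has total cost below 20.

20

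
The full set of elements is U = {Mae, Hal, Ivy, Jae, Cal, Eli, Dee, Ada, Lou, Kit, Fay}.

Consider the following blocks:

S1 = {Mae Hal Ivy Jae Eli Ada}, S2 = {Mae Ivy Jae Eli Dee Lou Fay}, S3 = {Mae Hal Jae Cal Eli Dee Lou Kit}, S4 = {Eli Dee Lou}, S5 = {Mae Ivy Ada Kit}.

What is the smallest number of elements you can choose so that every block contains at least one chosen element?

The 2 elements {Ivy, Eli} hit every block.
The blocks S4, S5 are pairwise disjoint, so any hitting set needs a separate element for each — at least 2. Hence 2 is optimal.

2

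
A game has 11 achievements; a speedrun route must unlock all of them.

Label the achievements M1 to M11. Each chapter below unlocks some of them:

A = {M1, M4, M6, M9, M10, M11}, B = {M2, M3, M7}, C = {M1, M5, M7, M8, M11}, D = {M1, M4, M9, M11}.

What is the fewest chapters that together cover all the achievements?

A and B and C together: A ∪ B ∪ C = {M1, M2, M3, M4, M5, M6, M7, M8, M9, M10, M11} — every achievement is covered.
Only B contains M2, so B is forced; the remaining 8 achievements need at least 2 more chapters (each remaining chapter adds at most 6) — so at least 3 chapters are needed, and 3 is optimal.

3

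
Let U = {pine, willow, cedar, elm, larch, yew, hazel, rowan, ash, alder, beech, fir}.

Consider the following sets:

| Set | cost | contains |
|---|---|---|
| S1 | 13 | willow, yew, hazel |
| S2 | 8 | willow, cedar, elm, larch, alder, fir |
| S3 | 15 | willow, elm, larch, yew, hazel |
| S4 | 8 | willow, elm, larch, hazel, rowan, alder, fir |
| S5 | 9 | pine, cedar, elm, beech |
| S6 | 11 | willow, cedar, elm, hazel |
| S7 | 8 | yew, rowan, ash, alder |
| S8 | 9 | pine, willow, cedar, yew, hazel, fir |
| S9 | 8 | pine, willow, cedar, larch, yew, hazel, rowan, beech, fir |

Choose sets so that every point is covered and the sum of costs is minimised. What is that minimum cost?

24

S4, S7, S9 together cover every point (S4 ∪ S7 ∪ S9 = {pine, willow, cedar, elm, larch, yew, hazel, rowan, ash, alder, beech, fir}); total cost 8 + 8 + 8 = 24.
No covering selection has total cost below 24.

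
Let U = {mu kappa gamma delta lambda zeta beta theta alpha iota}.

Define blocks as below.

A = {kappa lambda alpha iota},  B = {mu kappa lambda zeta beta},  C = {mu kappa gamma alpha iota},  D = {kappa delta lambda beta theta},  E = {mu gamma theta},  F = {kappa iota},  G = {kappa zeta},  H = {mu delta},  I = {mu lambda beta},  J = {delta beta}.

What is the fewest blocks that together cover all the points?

Take {C, D, G}. Their union is {mu, kappa, gamma, delta, lambda, zeta, beta, theta, alpha, iota}, which is all 10 points.
No 2 of the 10 blocks cover everything (all 45 combinations miss at least one point), so 3 is optimal.

3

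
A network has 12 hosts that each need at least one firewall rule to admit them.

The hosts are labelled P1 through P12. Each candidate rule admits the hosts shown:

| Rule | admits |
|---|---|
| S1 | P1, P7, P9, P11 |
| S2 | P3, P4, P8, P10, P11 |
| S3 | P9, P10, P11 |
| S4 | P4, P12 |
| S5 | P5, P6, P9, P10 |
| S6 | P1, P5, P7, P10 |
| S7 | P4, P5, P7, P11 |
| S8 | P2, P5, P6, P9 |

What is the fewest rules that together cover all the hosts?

4

Take {S1, S2, S4, S8}. Their union is {P1, P2, P3, P4, P5, P6, P7, P8, P9, P10, P11, P12}, which is all 12 hosts.
Only S4 contains P12, so S4 is forced; the remaining 10 hosts need at least 3 more rules (each remaining rule adds at most 4) — so at least 4 rules are needed, and 4 is optimal.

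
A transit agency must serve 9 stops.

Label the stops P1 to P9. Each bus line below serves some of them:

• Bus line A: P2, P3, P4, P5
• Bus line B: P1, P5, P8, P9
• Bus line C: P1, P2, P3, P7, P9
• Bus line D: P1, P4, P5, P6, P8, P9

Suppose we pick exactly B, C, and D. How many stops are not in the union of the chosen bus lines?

0

Union of B, C, D = {P1, P2, P3, P4, P5, P6, P7, P8, P9} — that's every stop, so 0 are uncovered.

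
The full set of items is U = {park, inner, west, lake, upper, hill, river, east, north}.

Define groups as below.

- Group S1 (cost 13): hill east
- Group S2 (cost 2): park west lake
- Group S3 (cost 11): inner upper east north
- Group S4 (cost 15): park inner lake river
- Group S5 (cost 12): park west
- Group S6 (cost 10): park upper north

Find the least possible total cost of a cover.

40

S1, S2, S4, S6 together cover every item (S1 ∪ S2 ∪ S4 ∪ S6 = {park, inner, west, lake, upper, hill, river, east, north}); total cost 13 + 2 + 15 + 10 = 40.
The greedy pick S2, S3, S1, S4 costs 41; no covering selection beats 40.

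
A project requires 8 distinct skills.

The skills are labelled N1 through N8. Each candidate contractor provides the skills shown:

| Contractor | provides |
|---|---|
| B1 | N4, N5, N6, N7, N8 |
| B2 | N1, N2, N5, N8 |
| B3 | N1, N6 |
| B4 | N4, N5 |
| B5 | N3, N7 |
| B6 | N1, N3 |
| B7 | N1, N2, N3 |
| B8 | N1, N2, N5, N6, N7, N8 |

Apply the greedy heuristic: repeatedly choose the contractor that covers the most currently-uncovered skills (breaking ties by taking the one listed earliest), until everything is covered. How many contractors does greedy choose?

Greedy: pick B8 (covers 6 new) → pick B1 (covers 1 new) → pick B5 (covers 1 new). Total picks: 3.
(The true minimum cover uses only 2 contractors, so greedy is not optimal here.)

3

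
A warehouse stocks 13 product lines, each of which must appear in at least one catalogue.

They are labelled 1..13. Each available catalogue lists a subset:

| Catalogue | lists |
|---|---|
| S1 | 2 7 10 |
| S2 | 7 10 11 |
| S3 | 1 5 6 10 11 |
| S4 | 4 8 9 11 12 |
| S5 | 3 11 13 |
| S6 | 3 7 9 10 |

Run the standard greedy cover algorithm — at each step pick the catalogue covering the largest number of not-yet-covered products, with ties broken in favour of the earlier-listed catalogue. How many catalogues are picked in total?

Greedy: pick S3 (covers 5 new) → pick S4 (covers 4 new) → pick S1 (covers 2 new) → pick S5 (covers 2 new). Total picks: 4.

4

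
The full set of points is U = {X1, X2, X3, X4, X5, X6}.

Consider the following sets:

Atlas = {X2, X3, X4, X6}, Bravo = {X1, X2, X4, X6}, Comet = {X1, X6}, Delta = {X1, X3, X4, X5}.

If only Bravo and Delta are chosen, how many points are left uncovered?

0

Union of Bravo, Delta = {X1, X2, X3, X4, X5, X6} — that's every point, so 0 are uncovered.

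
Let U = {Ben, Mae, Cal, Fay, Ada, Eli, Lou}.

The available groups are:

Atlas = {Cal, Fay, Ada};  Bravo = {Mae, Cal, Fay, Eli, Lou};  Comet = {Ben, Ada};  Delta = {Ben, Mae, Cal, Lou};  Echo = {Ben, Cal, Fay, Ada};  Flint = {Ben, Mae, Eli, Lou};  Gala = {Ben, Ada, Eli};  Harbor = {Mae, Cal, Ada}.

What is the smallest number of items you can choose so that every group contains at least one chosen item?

Take H = {Mae, Ada}. Each listed group contains at least one of these, so H is a hitting set of size 2.
The groups Atlas, Flint are pairwise disjoint, so any hitting set needs a separate item for each — at least 2. Hence 2 is optimal.

2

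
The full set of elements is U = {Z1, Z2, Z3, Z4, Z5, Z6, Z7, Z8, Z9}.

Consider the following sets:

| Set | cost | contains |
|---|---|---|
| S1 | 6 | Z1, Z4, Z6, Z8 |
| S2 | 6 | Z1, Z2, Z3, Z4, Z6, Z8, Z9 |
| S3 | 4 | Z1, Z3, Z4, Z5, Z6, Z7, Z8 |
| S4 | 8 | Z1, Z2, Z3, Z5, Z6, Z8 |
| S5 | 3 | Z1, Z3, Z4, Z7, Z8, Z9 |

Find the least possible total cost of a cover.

10

S2, S3 together cover every element (S2 ∪ S3 = {Z1, Z2, Z3, Z4, Z5, Z6, Z7, Z8, Z9}); total cost 6 + 4 = 10.
The greedy pick S5, S3, S2 costs 13; no covering selection beats 10.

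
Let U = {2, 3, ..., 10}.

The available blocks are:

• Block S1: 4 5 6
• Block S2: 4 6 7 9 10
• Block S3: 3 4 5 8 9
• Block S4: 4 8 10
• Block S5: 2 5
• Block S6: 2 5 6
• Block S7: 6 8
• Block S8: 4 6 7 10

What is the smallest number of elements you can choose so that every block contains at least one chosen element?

3

The 3 elements {5, 6, 10} hit every block.
No choice of 2 elements meets every block, so 3 is the minimum.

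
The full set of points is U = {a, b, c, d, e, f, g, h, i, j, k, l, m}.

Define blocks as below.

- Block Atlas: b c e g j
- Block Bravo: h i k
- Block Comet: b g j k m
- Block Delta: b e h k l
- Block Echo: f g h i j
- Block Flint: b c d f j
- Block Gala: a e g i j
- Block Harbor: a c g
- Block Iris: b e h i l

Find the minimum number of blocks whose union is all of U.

Comet, Flint, Harbor, and Iris cover everything between them: the union {a, b, c, d, e, f, g, h, i, j, k, l, m} is all of U.
No 3 of the 9 blocks cover everything (all 84 combinations miss at least one point), so 4 is optimal.

4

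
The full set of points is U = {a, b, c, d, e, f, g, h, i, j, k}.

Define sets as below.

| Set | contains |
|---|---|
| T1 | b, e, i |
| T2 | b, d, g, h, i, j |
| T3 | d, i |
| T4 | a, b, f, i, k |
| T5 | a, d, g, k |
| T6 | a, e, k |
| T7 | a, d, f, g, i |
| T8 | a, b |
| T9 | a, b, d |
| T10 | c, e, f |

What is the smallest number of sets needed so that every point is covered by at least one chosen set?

T2, T5, and T10 cover everything between them: the union {a, b, c, d, e, f, g, h, i, j, k} is all of U.
Only T10 contains c, so T10 is forced; the remaining 8 points need at least 2 more sets (each remaining set adds at most 6) — so at least 3 sets are needed, and 3 is optimal.

3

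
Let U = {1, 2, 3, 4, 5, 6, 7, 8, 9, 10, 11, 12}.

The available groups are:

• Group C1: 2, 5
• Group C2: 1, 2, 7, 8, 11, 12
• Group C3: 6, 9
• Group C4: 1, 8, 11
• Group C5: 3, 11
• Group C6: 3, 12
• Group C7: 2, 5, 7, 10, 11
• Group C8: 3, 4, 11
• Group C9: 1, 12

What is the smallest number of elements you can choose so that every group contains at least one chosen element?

4

Take H = {5, 6, 11, 12}. Each listed group contains at least one of these, so H is a hitting set of size 4.
The groups C1, C3, C4, C6 are pairwise disjoint, so any hitting set needs a separate element for each — at least 4. Hence 4 is optimal.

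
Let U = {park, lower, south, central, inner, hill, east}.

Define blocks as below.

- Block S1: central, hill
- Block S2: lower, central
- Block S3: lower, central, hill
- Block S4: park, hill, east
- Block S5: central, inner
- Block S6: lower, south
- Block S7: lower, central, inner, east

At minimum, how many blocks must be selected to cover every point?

3

S4 and S6 and S7 together: S4 ∪ S6 ∪ S7 = {park, lower, south, central, inner, hill, east} — every point is covered.
Only S4 contains park, so S4 is forced; the remaining 4 points need at least 2 more blocks (each remaining block adds at most 3) — so at least 3 blocks are needed, and 3 is optimal.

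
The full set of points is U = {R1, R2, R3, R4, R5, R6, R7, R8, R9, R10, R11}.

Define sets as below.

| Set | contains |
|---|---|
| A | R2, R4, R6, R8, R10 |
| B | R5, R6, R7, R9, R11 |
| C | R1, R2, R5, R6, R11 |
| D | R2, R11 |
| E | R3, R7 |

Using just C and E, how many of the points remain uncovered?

Union of C, E = {R1, R2, R3, R5, R6, R7, R11}.
Not covered: R4, R8, R9, R10 — 4 points.

4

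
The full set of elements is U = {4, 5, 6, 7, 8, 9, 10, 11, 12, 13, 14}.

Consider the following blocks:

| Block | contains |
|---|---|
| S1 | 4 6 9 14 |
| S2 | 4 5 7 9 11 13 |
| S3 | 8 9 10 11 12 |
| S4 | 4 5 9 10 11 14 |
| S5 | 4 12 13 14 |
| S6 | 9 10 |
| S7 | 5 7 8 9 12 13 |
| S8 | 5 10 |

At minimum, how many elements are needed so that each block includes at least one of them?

The 3 elements {4, 9, 10} hit every block.
No choice of 2 elements meets every block, so 3 is the minimum.

3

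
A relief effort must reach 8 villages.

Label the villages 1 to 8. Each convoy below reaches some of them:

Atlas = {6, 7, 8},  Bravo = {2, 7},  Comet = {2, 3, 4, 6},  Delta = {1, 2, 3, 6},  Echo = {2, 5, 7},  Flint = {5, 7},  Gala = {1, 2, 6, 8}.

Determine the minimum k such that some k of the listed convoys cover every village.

3

Take {Comet, Echo, Gala}. Their union is {1, 2, 3, 4, 5, 6, 7, 8}, which is all 8 villages.
Only Comet contains 4, so Comet is forced; the remaining 4 villages need at least 2 more convoys (each remaining convoy adds at most 2) — so at least 3 convoys are needed, and 3 is optimal.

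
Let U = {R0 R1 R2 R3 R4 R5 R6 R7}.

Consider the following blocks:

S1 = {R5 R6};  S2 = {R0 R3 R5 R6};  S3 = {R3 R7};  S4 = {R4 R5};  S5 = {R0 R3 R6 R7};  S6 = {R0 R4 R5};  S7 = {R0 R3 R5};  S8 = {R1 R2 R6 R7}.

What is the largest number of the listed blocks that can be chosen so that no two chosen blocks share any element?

S4, S8 are pairwise disjoint (S4={R4,R5}; S8={R1,R2,R6,R7}).
Every remaining block overlaps one of these, and no 3 of the listed blocks are pairwise disjoint, so 2 is the maximum.

2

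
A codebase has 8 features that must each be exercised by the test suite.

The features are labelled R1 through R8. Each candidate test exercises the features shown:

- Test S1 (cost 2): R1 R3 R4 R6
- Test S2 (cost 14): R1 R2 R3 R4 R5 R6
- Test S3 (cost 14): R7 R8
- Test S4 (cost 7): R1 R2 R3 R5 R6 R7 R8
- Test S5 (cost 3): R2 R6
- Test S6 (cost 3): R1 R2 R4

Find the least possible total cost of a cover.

S1, S4 together cover every feature (S1 ∪ S4 = {R1, R2, R3, R4, R5, R6, R7, R8}); total cost 2 + 7 = 9.
No covering selection has total cost below 9.

9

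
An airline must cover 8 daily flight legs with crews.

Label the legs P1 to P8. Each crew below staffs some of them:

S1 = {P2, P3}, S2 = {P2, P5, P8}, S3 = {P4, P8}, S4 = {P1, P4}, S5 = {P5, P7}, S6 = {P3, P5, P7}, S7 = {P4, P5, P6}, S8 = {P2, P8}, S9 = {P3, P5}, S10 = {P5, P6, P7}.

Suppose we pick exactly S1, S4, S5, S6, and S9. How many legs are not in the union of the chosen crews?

2

Union of S1, S4, S5, S6, S9 = {P1, P2, P3, P4, P5, P7}.
Not covered: P6, P8 — 2 legs.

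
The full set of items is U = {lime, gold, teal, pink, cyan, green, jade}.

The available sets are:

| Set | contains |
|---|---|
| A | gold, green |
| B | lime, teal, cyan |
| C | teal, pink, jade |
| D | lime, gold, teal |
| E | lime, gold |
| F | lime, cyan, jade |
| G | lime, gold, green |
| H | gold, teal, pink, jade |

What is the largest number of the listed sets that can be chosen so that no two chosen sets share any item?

A, B are pairwise disjoint (A={gold,green}; B={lime,teal,cyan}).
Every remaining set overlaps one of these, and no 3 of the listed sets are pairwise disjoint, so 2 is the maximum.

2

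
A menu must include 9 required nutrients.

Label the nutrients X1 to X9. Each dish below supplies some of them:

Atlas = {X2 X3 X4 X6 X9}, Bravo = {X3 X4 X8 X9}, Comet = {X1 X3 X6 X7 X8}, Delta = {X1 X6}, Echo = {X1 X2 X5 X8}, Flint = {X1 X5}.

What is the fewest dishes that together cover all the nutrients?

3

Take {Atlas, Comet, Echo}. Their union is {X1, X2, X3, X4, X5, X6, X7, X8, X9}, which is all 9 nutrients.
Only Comet contains X7, so Comet is forced; the remaining 4 nutrients need at least 2 more dishes (each remaining dish adds at most 3) — so at least 3 dishes are needed, and 3 is optimal.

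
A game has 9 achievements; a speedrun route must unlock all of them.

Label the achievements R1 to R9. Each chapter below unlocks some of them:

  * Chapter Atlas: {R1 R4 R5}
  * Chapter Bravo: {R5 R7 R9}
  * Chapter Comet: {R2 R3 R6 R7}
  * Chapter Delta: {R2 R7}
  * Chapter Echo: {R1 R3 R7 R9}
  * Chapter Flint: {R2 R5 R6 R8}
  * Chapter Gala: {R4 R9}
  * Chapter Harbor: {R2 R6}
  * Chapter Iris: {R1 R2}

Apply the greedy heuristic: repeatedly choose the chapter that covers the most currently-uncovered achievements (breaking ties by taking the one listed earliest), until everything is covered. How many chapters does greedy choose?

Greedy: pick Comet (covers 4 new) → pick Atlas (covers 3 new) → pick Bravo (covers 1 new) → pick Flint (covers 1 new). Total picks: 4.
(The true minimum cover uses only 3 chapters, so greedy is not optimal here.)

4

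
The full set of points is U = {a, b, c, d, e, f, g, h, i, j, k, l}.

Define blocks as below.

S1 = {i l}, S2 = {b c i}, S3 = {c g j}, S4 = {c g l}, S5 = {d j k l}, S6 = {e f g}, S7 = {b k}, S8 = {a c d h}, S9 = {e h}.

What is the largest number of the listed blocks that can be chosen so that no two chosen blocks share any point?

S1, S6, S7, S8 are pairwise disjoint (S1={i,l}; S6={e,f,g}; S7={b,k}; S8={a,c,d,h}).
Every remaining block overlaps one of these, and no 5 of the listed blocks are pairwise disjoint, so 4 is the maximum.

4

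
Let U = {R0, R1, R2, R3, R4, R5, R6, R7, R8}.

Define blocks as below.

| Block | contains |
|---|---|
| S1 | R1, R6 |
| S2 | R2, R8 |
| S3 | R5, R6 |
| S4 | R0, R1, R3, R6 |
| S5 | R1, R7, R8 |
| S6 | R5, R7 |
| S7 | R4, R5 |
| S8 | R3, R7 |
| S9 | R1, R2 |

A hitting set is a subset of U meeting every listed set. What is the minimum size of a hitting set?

4

The 4 points {R1, R3, R5, R8} hit every block.
The blocks S1, S2, S7, S8 are pairwise disjoint, so any hitting set needs a separate point for each — at least 4. Hence 4 is optimal.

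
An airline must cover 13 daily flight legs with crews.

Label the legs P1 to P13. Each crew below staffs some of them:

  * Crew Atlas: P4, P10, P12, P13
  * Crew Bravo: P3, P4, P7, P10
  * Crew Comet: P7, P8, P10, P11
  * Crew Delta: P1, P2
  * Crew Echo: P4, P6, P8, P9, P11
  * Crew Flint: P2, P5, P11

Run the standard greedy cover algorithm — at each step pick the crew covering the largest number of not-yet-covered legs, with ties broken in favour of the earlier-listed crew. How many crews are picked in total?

5

Greedy: pick Echo (covers 5 new) → pick Atlas (covers 3 new) → pick Bravo (covers 2 new) → pick Delta (covers 2 new) → pick Flint (covers 1 new). Total picks: 5.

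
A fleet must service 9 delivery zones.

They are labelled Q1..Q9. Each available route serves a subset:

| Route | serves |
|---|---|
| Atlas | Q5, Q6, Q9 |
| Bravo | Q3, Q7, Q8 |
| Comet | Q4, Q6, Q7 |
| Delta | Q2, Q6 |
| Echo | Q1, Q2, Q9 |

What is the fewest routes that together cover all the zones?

Take {Atlas, Bravo, Comet, Echo}. Their union is {Q1, Q2, Q3, Q4, Q5, Q6, Q7, Q8, Q9}, which is all 9 zones.
No 3 of the 5 routes cover everything (all 10 combinations miss at least one zone), so 4 is optimal.

4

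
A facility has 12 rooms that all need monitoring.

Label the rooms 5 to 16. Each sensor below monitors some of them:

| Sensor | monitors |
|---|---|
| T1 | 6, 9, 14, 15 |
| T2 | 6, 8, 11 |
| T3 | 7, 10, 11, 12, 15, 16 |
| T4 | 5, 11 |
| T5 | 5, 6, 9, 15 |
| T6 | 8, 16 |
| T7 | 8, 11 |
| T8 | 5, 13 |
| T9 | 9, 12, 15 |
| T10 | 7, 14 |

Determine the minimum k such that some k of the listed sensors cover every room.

Take {T1, T3, T6, T8}. Their union is {5, 6, 7, 8, 9, 10, 11, 12, 13, 14, 15, 16}, which is all 12 rooms.
No 3 of the 10 sensors cover everything (all 120 combinations miss at least one room), so 4 is optimal.

4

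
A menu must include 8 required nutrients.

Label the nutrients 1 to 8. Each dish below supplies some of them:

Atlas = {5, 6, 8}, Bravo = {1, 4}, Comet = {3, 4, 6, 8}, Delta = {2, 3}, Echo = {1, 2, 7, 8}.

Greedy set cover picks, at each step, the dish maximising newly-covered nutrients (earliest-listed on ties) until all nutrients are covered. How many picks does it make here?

Greedy: pick Comet (covers 4 new) → pick Echo (covers 3 new) → pick Atlas (covers 1 new). Total picks: 3.

3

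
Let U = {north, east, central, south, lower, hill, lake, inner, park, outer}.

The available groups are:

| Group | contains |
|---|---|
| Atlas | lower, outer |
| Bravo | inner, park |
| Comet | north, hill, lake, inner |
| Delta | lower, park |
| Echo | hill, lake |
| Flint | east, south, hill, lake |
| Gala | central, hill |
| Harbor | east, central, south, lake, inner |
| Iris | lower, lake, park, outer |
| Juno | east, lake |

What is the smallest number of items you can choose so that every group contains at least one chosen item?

4

The 4 items {lower, hill, lake, inner} hit every group.
The groups Atlas, Bravo, Gala, Juno are pairwise disjoint, so any hitting set needs a separate item for each — at least 4. Hence 4 is optimal.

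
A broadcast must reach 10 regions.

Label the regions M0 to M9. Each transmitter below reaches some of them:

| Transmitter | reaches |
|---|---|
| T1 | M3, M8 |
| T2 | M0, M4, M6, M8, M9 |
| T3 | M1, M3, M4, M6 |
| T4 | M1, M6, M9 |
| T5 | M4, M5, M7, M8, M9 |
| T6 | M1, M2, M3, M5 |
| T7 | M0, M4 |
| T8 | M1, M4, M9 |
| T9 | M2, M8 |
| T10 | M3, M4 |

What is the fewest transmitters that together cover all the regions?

3

T2 and T5 and T6 together: T2 ∪ T5 ∪ T6 = {M0, M1, M2, M3, M4, M5, M6, M7, M8, M9} — every region is covered.
Only T5 contains M7, so T5 is forced; the remaining 5 regions need at least 2 more transmitters (each remaining transmitter adds at most 3) — so at least 3 transmitters are needed, and 3 is optimal.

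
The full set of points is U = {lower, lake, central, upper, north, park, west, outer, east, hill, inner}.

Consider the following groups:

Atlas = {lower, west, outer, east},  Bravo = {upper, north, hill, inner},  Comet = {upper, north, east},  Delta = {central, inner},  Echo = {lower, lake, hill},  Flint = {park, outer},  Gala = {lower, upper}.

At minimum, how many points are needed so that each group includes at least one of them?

The 4 points {lower, outer, east, inner} hit every group.
The groups Comet, Delta, Echo, Flint are pairwise disjoint, so any hitting set needs a separate point for each — at least 4. Hence 4 is optimal.

4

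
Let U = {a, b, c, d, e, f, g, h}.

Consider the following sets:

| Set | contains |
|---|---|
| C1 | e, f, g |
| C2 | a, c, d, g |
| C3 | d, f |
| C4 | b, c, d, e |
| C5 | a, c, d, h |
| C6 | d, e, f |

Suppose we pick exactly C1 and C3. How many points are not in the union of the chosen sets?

Union of C1, C3 = {d, e, f, g}.
Not covered: a, b, c, h — 4 points.

4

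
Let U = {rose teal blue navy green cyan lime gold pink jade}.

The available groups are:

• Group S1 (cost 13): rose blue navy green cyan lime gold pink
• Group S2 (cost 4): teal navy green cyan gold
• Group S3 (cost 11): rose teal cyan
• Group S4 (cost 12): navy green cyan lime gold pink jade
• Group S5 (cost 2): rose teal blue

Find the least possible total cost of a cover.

S4, S5 together cover every element (S4 ∪ S5 = {rose, teal, blue, navy, green, cyan, lime, gold, pink, jade}); total cost 12 + 2 = 14.
The greedy pick S5, S2, S4 costs 18; no covering selection beats 14.

14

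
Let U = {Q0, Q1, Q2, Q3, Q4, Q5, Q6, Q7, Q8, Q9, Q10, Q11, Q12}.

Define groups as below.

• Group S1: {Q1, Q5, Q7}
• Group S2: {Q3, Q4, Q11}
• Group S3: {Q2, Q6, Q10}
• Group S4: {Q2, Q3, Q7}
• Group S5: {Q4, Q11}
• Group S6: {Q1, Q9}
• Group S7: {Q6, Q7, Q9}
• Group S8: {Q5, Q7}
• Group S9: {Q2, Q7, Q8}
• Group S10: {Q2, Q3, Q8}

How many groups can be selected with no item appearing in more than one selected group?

4

S2, S3, S6, S8 are pairwise disjoint (S2={Q3,Q4,Q11}; S3={Q2,Q6,Q10}; S6={Q1,Q9}; S8={Q5,Q7}).
Every remaining group overlaps one of these, and no 5 of the listed groups are pairwise disjoint, so 4 is the maximum.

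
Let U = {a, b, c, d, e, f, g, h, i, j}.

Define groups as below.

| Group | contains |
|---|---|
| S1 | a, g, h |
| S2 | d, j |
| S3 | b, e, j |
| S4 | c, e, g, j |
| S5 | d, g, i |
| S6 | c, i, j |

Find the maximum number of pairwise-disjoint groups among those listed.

2

S1, S3 are pairwise disjoint (S1={a,g,h}; S3={b,e,j}).
Every remaining group overlaps one of these, and no 3 of the listed groups are pairwise disjoint, so 2 is the maximum.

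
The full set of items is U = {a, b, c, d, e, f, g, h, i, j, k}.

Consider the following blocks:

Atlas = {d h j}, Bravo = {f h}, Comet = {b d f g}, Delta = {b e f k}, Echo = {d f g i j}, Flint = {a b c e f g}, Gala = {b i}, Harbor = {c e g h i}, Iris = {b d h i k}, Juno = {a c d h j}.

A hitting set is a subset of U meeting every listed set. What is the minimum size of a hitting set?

Take T = {b, h, j}. Each listed block contains at least one of these, so T is a hitting set of size 3.
No choice of 2 items meets every block, so 3 is the minimum.

3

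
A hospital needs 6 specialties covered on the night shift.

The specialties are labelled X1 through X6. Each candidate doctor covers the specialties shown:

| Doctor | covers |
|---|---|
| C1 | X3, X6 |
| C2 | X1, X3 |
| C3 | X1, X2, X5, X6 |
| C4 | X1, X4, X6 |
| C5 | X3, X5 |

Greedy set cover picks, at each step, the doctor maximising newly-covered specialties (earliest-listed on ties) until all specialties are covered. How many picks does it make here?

Greedy: pick C3 (covers 4 new) → pick C1 (covers 1 new) → pick C4 (covers 1 new). Total picks: 3.

3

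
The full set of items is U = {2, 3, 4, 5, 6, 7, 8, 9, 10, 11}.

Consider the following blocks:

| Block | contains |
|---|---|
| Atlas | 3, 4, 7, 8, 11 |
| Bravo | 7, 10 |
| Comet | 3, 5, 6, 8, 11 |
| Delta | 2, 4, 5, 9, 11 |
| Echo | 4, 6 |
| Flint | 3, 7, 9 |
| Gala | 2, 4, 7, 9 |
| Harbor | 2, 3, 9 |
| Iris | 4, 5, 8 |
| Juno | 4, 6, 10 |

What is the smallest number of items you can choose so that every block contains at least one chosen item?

3

H = {3, 4, 7} meets every block (each contains at least one member of H), and |H| = 3.
The blocks Bravo, Echo, Harbor are pairwise disjoint, so any hitting set needs a separate item for each — at least 3. Hence 3 is optimal.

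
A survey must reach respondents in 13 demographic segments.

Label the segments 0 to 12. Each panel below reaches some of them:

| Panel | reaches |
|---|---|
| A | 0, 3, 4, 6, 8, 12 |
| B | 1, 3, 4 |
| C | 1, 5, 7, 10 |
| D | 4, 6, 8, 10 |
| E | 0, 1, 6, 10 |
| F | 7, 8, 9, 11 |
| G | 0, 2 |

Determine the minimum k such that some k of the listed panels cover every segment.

Take {A, C, F, G}. Their union is {0, 1, 2, 3, 4, 5, 6, 7, 8, 9, 10, 11, 12}, which is all 13 segments.
Only G contains 2, so G is forced; the remaining 11 segments need at least 3 more panels (each remaining panel adds at most 5) — so at least 4 panels are needed, and 4 is optimal.

4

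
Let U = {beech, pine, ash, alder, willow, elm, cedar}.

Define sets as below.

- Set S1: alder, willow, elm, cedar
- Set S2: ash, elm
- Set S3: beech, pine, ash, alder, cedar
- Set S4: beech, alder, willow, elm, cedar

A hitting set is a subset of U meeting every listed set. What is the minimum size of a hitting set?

Take H = {beech, elm}. Each listed set contains at least one of these, so H is a hitting set of size 2.
No single element lies in every set, so at least 2 are needed and 2 is optimal.

2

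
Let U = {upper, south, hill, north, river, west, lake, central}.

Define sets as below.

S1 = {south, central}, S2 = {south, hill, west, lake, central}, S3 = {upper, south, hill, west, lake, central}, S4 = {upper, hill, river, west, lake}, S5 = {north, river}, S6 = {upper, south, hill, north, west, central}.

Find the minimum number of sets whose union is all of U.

2

Take {S4, S6}. Their union is {upper, south, hill, north, river, west, lake, central}, which is all 8 elements.
No single set has all 8 elements (the largest, S3, has 6), so 2 is optimal.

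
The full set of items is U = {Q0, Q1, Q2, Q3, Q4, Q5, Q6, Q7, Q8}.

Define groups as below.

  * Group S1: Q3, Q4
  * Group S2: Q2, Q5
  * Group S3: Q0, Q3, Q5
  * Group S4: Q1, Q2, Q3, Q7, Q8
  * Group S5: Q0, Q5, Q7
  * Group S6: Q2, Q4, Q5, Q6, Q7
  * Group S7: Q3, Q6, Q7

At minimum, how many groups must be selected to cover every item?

3

S3, S4, and S6 cover everything between them: the union {Q0, Q1, Q2, Q3, Q4, Q5, Q6, Q7, Q8} is all of U.
Only S4 contains Q1, so S4 is forced; the remaining 4 items need at least 2 more groups (each remaining group adds at most 3) — so at least 3 groups are needed, and 3 is optimal.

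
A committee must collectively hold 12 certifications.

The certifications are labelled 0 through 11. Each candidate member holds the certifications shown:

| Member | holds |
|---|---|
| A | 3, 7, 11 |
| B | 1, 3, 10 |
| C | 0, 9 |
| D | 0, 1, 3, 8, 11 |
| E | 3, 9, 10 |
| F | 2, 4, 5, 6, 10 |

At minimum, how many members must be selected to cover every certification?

Take {A, C, D, F}. Their union is {0, 1, 2, 3, 4, 5, 6, 7, 8, 9, 10, 11}, which is all 12 certifications.
No 3 of the 6 members cover everything (all 20 combinations miss at least one certification), so 4 is optimal.

4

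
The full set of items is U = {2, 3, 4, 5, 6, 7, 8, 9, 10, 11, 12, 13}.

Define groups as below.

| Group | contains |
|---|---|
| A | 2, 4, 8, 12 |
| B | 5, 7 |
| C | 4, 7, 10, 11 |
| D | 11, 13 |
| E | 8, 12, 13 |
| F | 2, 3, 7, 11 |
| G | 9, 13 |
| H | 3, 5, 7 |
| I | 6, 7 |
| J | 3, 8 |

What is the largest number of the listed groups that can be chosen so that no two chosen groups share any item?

3

B, G, J are pairwise disjoint (B={5,7}; G={9,13}; J={3,8}).
Every remaining group overlaps one of these, and no 4 of the listed groups are pairwise disjoint, so 3 is the maximum.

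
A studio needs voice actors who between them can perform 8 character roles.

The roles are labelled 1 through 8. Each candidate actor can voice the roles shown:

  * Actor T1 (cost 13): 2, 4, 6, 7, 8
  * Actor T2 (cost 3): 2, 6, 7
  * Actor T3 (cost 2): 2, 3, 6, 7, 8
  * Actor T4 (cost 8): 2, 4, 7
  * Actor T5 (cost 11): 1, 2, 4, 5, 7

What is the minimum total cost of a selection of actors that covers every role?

T3, T5 together cover every role (T3 ∪ T5 = {1, 2, 3, 4, 5, 6, 7, 8}); total cost 2 + 11 = 13.
No covering selection has total cost below 13.

13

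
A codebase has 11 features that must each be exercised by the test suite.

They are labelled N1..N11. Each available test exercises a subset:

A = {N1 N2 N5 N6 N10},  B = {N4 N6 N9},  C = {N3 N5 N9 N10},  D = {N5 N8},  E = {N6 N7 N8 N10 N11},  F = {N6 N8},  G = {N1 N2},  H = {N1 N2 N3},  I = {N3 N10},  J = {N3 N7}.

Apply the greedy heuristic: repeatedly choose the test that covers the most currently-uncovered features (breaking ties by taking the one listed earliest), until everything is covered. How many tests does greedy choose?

4

Greedy: pick A (covers 5 new) → pick E (covers 3 new) → pick B (covers 2 new) → pick C (covers 1 new). Total picks: 4.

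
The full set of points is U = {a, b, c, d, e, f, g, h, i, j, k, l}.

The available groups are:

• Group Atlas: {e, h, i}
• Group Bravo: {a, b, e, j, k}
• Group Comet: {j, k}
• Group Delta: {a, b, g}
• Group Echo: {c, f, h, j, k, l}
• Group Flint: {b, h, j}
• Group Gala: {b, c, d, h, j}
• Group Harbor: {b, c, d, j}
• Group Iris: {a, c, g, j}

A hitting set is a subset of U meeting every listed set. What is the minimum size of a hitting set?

T = {a, h, j} meets every group (each contains at least one member of T), and |T| = 3.
The groups Atlas, Comet, Delta are pairwise disjoint, so any hitting set needs a separate point for each — at least 3. Hence 3 is optimal.

3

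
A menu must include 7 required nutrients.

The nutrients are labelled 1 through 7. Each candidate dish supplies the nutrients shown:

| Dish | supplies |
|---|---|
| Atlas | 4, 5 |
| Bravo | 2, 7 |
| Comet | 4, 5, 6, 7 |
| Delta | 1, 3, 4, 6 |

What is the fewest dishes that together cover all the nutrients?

Atlas and Bravo and Delta together: Atlas ∪ Bravo ∪ Delta = {1, 2, 3, 4, 5, 6, 7} — every nutrient is covered.
Only Delta contains 1, so Delta is forced; the remaining 3 nutrients need at least 2 more dishes (each remaining dish adds at most 2) — so at least 3 dishes are needed, and 3 is optimal.

3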